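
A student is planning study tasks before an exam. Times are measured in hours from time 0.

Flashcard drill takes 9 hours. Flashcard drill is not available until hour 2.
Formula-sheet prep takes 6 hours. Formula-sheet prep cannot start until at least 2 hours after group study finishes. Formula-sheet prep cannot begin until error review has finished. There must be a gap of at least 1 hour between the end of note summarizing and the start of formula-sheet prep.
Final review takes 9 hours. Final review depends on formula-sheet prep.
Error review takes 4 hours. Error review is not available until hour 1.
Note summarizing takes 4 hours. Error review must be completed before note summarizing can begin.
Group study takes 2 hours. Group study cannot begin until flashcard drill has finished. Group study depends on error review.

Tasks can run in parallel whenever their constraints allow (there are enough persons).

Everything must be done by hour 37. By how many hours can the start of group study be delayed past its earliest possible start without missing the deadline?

7

Error review cannot begin until its own release at hour 1. It runs from hour 1 to 1 + 4 = hour 5.
After its own release at hour 2, flashcard drill can start at hour 2 and finishes at hour 11.
For group study: flashcard drill (finishes hour 11); error review (finishes hour 5). Taking the maximum gives a start of hour 11, and it finishes at 11 + 2 = hour 13.

Working backward from the deadline:
Final review has no dependents, so it just needs to finish by hour 37. Starting by 37 − 9 = hour 28 achieves that.
Formula-sheet prep must finish before final review (must start by hour 28). With a 6-hour duration, formula-sheet prep must start by 28 − 6 = hour 22.
Group study must finish before formula-sheet prep (must start by hour 22, minus 2-hour gap → hour 20). With a 2-hour duration, group study must start by 20 − 2 = hour 18.
So group study can start as early as hour 11 and as late as hour 18, giving 18 − 11 = 7 hours of slack.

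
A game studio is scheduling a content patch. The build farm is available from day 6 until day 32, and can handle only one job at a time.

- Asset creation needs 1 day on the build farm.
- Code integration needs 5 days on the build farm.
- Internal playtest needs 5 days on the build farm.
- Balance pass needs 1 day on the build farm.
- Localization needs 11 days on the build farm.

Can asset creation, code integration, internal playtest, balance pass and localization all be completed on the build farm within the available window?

The build farm window is 32 − 6 = 26 days.
Running back to back, the jobs need 1 + 5 + 5 + 1 + 11 = 23 days on the build farm.
Since 23 ≤ 26, they fit within the window.

Yes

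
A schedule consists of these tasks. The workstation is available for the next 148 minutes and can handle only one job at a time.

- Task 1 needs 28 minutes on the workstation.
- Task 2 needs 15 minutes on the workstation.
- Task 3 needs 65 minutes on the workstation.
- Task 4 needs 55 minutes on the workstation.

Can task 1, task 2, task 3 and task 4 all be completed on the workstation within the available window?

Running back to back, the jobs need 28 + 15 + 65 + 55 = 163 minutes on the workstation.
Since 163 > 148, they cannot all fit.

No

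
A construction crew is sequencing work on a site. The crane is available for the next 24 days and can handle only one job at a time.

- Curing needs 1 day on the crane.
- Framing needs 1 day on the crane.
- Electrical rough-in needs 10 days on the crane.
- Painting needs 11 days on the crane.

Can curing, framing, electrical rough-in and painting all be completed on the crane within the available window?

Yes

Running back to back, the jobs need 1 + 1 + 10 + 11 = 23 days on the crane.
Since 23 ≤ 24, they fit within the window.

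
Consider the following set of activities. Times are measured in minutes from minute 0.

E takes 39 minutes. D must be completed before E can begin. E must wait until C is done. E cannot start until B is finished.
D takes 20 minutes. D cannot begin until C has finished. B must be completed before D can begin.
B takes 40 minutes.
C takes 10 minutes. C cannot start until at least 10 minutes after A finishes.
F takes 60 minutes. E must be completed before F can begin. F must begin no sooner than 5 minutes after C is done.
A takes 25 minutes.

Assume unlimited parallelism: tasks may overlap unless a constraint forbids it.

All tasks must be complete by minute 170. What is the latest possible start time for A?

F must finish by minute 170; it takes 60 minutes, so it must start by 170 − 60 = minute 110.
E feeds into F (must start by minute 110); so E must finish by minute 110 and therefore start by minute 71.
D has to be done before E (must start by minute 71). That means finishing by minute 71, i.e. starting by 71 − 20 = minute 51.
For C: D (must start by minute 51); E (must start by minute 71); F (must start by minute 110, minus 5-minute gap → minute 105). The most restrictive is minute 51; with a 10-minute duration, C must start by minute 41.
A must finish before C (must start by minute 41, minus 10-minute gap → minute 31). With a 25-minute duration, A must start by 31 − 25 = minute 6.

6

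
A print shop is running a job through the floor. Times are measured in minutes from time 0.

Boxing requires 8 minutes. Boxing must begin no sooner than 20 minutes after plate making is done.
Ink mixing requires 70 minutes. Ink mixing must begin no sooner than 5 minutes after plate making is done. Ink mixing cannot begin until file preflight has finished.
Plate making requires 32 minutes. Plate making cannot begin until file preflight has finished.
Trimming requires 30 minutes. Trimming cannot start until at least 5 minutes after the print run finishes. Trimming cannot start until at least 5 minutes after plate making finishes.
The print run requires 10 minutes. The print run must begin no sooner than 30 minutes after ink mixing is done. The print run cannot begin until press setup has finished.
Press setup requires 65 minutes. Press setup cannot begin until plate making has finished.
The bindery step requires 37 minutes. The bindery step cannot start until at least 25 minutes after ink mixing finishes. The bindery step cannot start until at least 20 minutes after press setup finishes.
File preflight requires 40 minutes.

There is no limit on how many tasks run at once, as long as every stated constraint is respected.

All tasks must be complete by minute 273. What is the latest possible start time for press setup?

151

Nothing follows trimming; the deadline of minute 273 is its only limit. It must start by 273 − 30 = minute 243.
The print run must finish before trimming (must start by minute 243, minus 5-minute gap → minute 238). With a 10-minute duration, the print run must start by 238 − 10 = minute 228.
To finish by minute 273, the bindery step (duration 37) must start no later than minute 236.
Press setup feeds the print run (must start by minute 228); the bindery step (must start by minute 236, minus 20-minute gap → minute 216). Taking the minimum, press setup must finish by minute 216 and start by 216 − 65 = minute 151.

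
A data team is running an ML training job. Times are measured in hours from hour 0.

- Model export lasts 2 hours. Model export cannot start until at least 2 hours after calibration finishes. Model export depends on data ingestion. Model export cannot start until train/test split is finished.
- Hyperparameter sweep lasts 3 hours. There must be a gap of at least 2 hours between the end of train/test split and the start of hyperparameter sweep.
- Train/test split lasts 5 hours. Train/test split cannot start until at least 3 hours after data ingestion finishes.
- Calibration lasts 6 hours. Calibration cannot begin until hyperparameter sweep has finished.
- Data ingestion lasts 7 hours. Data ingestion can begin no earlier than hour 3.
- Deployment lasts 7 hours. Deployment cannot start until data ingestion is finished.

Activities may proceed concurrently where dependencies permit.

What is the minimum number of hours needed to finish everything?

33

After its own release at hour 3, data ingestion can start at hour 3 and finishes at hour 10.
Deployment cannot begin until data ingestion (finishes hour 10). It runs from hour 10 to 10 + 7 = hour 17.
Train/test split waits on data ingestion (finishes hour 10, plus 3-hour gap → hour 13), so it starts at hour 13 and finishes at 13 + 5 = hour 18.
Hyperparameter sweep waits on train/test split (finishes hour 18, plus 2-hour gap → hour 20), so it starts at hour 20 and finishes at 20 + 3 = hour 23.
After hyperparameter sweep (finishes hour 23), calibration can start at hour 23 and finishes at hour 29.
Model export cannot start until calibration (finishes hour 29, plus 2-hour gap → hour 31); data ingestion (finishes hour 10); train/test split (finishes hour 18). The controlling bound is hour 31, so model export finishes at 31 + 2 = hour 33.
All tasks are finished once the last one completes. Finish times: Data ingestion at 10, Train/test split at 18, Hyperparameter sweep at 23, Calibration at 29, Model export at 33, Deployment at 17. The latest is hour 33.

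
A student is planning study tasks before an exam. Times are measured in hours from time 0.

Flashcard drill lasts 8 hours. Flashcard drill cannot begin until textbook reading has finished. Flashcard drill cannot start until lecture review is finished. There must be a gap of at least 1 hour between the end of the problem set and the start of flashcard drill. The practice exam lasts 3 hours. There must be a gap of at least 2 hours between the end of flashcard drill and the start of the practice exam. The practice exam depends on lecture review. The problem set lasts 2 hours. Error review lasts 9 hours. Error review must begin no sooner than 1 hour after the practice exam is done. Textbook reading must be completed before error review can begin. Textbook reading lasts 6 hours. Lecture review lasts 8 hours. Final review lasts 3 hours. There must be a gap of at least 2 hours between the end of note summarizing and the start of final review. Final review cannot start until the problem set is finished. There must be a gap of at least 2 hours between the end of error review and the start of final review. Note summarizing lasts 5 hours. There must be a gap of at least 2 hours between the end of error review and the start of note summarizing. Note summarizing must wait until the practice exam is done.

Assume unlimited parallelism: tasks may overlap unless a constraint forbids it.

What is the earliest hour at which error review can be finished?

Nothing blocks the problem set, so it runs from hour 0 to hour 2.
Nothing blocks lecture review, so it runs from hour 0 to hour 8.
Textbook reading has no prerequisites, so it starts at hour 0 and finishes at hour 6.
Flashcard drill has to wait for textbook reading (finishes hour 6); lecture review (finishes hour 8); the problem set (finishes hour 2, plus 1-hour gap → hour 3). The latest of these is hour 8, so flashcard drill runs hour 8 to 8 + 8 = hour 16.
For the practice exam: flashcard drill (finishes hour 16, plus 2-hour gap → hour 18); lecture review (finishes hour 8). Taking the maximum gives a start of hour 18, and it finishes at 18 + 3 = hour 21.
For error review: the practice exam (finishes hour 21, plus 1-hour gap → hour 22); textbook reading (finishes hour 6). Taking the maximum gives a start of hour 22, and it finishes at 22 + 9 = hour 31.

31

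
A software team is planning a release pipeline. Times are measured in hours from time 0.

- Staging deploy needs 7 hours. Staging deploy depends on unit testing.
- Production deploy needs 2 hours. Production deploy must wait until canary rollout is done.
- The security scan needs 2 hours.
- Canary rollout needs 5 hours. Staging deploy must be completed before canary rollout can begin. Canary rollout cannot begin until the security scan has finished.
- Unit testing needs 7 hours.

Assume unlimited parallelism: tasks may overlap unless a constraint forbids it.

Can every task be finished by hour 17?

Nothing blocks the security scan, so it runs from hour 0 to hour 2.
Unit testing has no prerequisites, so it starts at hour 0 and finishes at hour 7.
After unit testing (finishes hour 7), staging deploy can start at hour 7 and finishes at hour 14.
Canary rollout cannot start until staging deploy (finishes hour 14); the security scan (finishes hour 2). The controlling bound is hour 14, so canary rollout finishes at 14 + 5 = hour 19.
After canary rollout (finishes hour 19), production deploy can start at hour 19 and finishes at hour 21.
The earliest everything can be done is hour 21, which is after the deadline of 17, so it is not possible.

No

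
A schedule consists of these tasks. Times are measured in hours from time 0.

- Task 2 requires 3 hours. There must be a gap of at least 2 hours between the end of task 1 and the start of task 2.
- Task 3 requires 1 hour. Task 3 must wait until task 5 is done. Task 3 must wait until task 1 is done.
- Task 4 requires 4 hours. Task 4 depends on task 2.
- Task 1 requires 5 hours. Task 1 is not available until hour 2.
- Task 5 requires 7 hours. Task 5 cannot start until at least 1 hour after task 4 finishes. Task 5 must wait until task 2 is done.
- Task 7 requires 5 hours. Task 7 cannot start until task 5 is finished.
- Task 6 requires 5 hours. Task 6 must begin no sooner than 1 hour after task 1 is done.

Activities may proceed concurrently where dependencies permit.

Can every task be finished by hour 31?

Yes

Task 1 cannot begin until its own release at hour 2. It runs from hour 2 to 2 + 5 = hour 7.
Task 6 waits on task 1 (finishes hour 7, plus 1-hour gap → hour 8), so it starts at hour 8 and finishes at 8 + 5 = hour 13.
After task 1 (finishes hour 7, plus 2-hour gap → hour 9), task 2 can start at hour 9 and finishes at hour 12.
Task 4 waits on task 2 (finishes hour 12), so it starts at hour 12 and finishes at 12 + 4 = hour 16.
Task 5 has to wait for task 4 (finishes hour 16, plus 1-hour gap → hour 17); task 2 (finishes hour 12). The latest of these is hour 17, so task 5 runs hour 17 to 17 + 7 = hour 24.
After task 5 (finishes hour 24), task 7 can start at hour 24 and finishes at hour 29.
Task 3 has to wait for task 5 (finishes hour 24); task 1 (finishes hour 7). The latest of these is hour 24, so task 3 runs hour 24 to 24 + 1 = hour 25.
Every task is finished by hour 29, which is no later than the deadline of 31, so the schedule is feasible.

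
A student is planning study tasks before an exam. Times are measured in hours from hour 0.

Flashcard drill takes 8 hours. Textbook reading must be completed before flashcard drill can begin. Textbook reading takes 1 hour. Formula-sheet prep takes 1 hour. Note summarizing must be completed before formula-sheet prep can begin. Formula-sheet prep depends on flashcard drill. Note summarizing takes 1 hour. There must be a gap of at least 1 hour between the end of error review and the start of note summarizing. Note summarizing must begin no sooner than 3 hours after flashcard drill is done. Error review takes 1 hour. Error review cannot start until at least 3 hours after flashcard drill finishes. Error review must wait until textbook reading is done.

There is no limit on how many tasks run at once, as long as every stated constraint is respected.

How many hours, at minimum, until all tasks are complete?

Nothing blocks textbook reading, so it runs from hour 0 to hour 1.
Flashcard drill waits on textbook reading (finishes hour 1), so it starts at hour 1 and finishes at 1 + 8 = hour 9.
Error review needs all of flashcard drill (finishes hour 9, plus 3-hour gap → hour 12); textbook reading (finishes hour 1). That puts its earliest start at hour 12; it finishes at 12 + 1 = hour 13.
For note summarizing: error review (finishes hour 13, plus 1-hour gap → hour 14); flashcard drill (finishes hour 9, plus 3-hour gap → hour 12). Taking the maximum gives a start of hour 14, and it finishes at 14 + 1 = hour 15.
For formula-sheet prep: note summarizing (finishes hour 15); flashcard drill (finishes hour 9). Taking the maximum gives a start of hour 15, and it finishes at 15 + 1 = hour 16.
All tasks are finished once the last one completes. Finish times: Textbook reading at 1, Flashcard drill at 9, Error review at 13, Note summarizing at 15, Formula-sheet prep at 16. The latest is hour 16.

16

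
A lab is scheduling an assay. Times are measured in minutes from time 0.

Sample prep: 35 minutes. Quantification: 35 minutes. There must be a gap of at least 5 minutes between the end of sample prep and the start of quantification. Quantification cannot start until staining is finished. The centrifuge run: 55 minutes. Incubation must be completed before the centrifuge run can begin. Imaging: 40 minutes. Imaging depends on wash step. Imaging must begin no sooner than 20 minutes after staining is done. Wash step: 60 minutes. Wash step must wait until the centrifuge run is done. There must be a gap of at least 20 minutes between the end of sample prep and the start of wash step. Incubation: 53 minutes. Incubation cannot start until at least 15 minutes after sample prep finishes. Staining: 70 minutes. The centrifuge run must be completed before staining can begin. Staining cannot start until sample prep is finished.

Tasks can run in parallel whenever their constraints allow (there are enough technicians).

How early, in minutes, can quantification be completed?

Sample prep can start immediately at minute 0; it finishes at minute 35.
Incubation waits on sample prep (finishes minute 35, plus 15-minute gap → minute 50), so it starts at minute 50 and finishes at 50 + 53 = minute 103.
The centrifuge run cannot begin until incubation (finishes minute 103). It runs from minute 103 to 103 + 55 = minute 158.
For staining: the centrifuge run (finishes minute 158); sample prep (finishes minute 35). Taking the maximum gives a start of minute 158, and it finishes at 158 + 70 = minute 228.
Quantification has to wait for sample prep (finishes minute 35, plus 5-minute gap → minute 40); staining (finishes minute 228). The latest of these is minute 228, so quantification runs minute 228 to 228 + 35 = minute 263.

263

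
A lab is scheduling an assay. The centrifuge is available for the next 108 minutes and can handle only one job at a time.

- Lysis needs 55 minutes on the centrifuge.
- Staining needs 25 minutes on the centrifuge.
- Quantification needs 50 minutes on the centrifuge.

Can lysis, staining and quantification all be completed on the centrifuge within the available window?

No

Running back to back, the jobs need 55 + 25 + 50 = 130 minutes on the centrifuge.
Since 130 > 108, they cannot all fit.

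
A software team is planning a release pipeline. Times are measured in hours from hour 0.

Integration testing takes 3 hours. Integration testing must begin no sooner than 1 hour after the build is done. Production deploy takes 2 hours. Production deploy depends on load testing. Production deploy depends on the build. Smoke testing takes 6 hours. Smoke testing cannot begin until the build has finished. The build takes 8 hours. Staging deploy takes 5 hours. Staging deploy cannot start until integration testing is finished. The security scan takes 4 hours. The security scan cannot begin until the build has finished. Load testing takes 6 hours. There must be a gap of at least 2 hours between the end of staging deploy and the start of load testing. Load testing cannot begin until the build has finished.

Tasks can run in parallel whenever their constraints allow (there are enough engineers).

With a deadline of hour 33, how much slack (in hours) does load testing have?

6

Nothing blocks the build, so it runs from hour 0 to hour 8.
After the build (finishes hour 8, plus 1-hour gap → hour 9), integration testing can start at hour 9 and finishes at hour 12.
Staging deploy waits on integration testing (finishes hour 12), so it starts at hour 12 and finishes at 12 + 5 = hour 17.
Load testing cannot start until staging deploy (finishes hour 17, plus 2-hour gap → hour 19); the build (finishes hour 8). The controlling bound is hour 19, so load testing finishes at 19 + 6 = hour 25.

Working backward from the deadline:
To finish by hour 33, production deploy (duration 2) must start no later than hour 31.
Load testing feeds into production deploy (must start by hour 31); so load testing must finish by hour 31 and therefore start by hour 25.
So load testing can start as early as hour 19 and as late as hour 25, giving 25 − 19 = 6 hours of slack.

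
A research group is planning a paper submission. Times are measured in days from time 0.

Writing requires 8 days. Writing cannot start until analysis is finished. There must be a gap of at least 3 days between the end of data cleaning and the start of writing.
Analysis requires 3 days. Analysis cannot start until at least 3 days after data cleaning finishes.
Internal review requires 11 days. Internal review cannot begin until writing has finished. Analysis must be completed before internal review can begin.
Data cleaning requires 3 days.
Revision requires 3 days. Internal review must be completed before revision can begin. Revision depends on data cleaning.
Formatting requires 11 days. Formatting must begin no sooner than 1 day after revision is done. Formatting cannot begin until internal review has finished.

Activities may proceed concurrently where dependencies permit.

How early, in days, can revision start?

Data cleaning has no prerequisites, so it starts at day 0 and finishes at day 3.
Analysis cannot begin until data cleaning (finishes day 3, plus 3-day gap → day 6). It runs from day 6 to 6 + 3 = day 9.
For writing: analysis (finishes day 9); data cleaning (finishes day 3, plus 3-day gap → day 6). Taking the maximum gives a start of day 9, and it finishes at 9 + 8 = day 17.
Internal review has to wait for writing (finishes day 17); analysis (finishes day 9). The latest of these is day 17, so internal review runs day 17 to 17 + 11 = day 28.
Revision waits on internal review (finishes day 28); data cleaning (finishes day 3). The latest of these is day 28, which is the earliest revision can start.

28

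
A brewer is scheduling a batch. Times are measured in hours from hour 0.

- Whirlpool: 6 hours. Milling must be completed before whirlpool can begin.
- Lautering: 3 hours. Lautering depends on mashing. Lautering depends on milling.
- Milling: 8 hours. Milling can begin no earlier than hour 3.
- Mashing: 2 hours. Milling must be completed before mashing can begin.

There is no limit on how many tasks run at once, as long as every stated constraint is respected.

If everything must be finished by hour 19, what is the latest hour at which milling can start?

Lautering must finish by hour 19; it takes 3 hours, so it must start by 19 − 3 = hour 16.
Mashing feeds into lautering (must start by hour 16); so mashing must finish by hour 16 and therefore start by hour 14.
Whirlpool has no dependents, so it just needs to finish by hour 19. Starting by 19 − 6 = hour 13 achieves that.
Milling has several dependents: mashing (must start by hour 14); lautering (must start by hour 16); whirlpool (must start by hour 13). The earliest of those limits is hour 13, so milling must start by 13 − 8 = hour 5.

5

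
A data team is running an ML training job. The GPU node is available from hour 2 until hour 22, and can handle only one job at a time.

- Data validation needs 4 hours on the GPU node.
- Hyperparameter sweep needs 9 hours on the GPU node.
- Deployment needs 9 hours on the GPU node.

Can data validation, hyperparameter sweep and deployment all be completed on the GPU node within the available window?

The GPU node window is 22 − 2 = 20 hours.
Running back to back, the jobs need 4 + 9 + 9 = 22 hours on the GPU node.
Since 22 > 20, they cannot all fit.

No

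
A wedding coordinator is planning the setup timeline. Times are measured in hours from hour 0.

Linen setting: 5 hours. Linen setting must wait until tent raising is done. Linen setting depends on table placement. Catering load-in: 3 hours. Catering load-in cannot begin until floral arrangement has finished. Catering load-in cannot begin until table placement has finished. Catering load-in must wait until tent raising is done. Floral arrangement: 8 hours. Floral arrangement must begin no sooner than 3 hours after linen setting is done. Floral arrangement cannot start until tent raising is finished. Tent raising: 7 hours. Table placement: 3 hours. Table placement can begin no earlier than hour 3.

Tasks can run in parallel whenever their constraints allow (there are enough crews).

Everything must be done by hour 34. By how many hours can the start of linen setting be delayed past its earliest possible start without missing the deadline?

8

Table placement waits on its own release at hour 3, so it starts at hour 3 and finishes at 3 + 3 = hour 6.
Tent raising has no prerequisites, so it starts at hour 0 and finishes at hour 7.
Linen setting cannot start until tent raising (finishes hour 7); table placement (finishes hour 6). The controlling bound is hour 7, so linen setting finishes at 7 + 5 = hour 12.

Working backward from the deadline:
Catering load-in must finish by hour 34; it takes 3 hours, so it must start by 34 − 3 = hour 31.
Floral arrangement must finish before catering load-in (must start by hour 31). With an 8-hour duration, floral arrangement must start by 31 − 8 = hour 23.
Linen setting has to be done before floral arrangement (must start by hour 23, minus 3-hour gap → hour 20). That means finishing by hour 20, i.e. starting by 20 − 5 = hour 15.
So linen setting can start as early as hour 7 and as late as hour 15, giving 15 − 7 = 8 hours of slack.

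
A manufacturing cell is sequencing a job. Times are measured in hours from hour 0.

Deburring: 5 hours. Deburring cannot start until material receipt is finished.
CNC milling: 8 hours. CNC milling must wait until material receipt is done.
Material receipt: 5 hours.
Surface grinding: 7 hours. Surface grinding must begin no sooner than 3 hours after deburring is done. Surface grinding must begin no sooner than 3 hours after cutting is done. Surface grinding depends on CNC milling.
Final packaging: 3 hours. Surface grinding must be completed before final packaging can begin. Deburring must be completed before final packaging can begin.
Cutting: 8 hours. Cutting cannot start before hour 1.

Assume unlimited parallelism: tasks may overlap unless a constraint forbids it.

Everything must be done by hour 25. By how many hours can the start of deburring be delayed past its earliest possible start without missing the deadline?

2

Material receipt can start immediately at hour 0; it finishes at hour 5.
Deburring cannot begin until material receipt (finishes hour 5). It runs from hour 5 to 5 + 5 = hour 10.

Working backward from the deadline:
Nothing follows final packaging; the deadline of hour 25 is its only limit. It must start by 25 − 3 = hour 22.
Surface grinding has to be done before final packaging (must start by hour 22). That means finishing by hour 22, i.e. starting by 22 − 7 = hour 15.
Deburring has several dependents: surface grinding (must start by hour 15, minus 3-hour gap → hour 12); final packaging (must start by hour 22). The earliest of those limits is hour 12, so deburring must start by 12 − 5 = hour 7.
So deburring can start as early as hour 5 and as late as hour 7, giving 7 − 5 = 2 hours of slack.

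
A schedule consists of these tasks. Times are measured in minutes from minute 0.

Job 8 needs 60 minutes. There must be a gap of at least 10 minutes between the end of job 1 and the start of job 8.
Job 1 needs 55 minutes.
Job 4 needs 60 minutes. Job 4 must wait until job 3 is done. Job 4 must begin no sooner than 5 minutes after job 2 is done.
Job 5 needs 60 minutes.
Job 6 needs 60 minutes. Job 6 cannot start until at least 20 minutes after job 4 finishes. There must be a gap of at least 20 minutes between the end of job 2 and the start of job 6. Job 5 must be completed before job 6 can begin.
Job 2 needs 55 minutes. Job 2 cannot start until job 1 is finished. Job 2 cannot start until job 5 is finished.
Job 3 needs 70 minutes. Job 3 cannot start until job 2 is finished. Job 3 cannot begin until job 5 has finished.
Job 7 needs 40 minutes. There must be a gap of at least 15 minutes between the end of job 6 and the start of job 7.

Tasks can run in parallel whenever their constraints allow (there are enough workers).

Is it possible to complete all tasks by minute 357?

No

Job 5 can start immediately at minute 0; it finishes at minute 60.
Job 1 can start immediately at minute 0; it finishes at minute 55.
Job 8 waits on job 1 (finishes minute 55, plus 10-minute gap → minute 65), so it starts at minute 65 and finishes at 65 + 60 = minute 125.
Job 2 has to wait for job 1 (finishes minute 55); job 5 (finishes minute 60). The latest of these is minute 60, so job 2 runs minute 60 to 60 + 55 = minute 115.
For job 3: job 2 (finishes minute 115); job 5 (finishes minute 60). Taking the maximum gives a start of minute 115, and it finishes at 115 + 70 = minute 185.
Job 4 needs all of job 3 (finishes minute 185); job 2 (finishes minute 115, plus 5-minute gap → minute 120). That puts its earliest start at minute 185; it finishes at 185 + 60 = minute 245.
Job 6 needs all of job 4 (finishes minute 245, plus 20-minute gap → minute 265); job 2 (finishes minute 115, plus 20-minute gap → minute 135); job 5 (finishes minute 60). That puts its earliest start at minute 265; it finishes at 265 + 60 = minute 325.
Job 7 cannot begin until job 6 (finishes minute 325, plus 15-minute gap → minute 340). It runs from minute 340 to 340 + 40 = minute 380.
The earliest everything can be done is minute 380, which is after the deadline of 357, so it is not possible.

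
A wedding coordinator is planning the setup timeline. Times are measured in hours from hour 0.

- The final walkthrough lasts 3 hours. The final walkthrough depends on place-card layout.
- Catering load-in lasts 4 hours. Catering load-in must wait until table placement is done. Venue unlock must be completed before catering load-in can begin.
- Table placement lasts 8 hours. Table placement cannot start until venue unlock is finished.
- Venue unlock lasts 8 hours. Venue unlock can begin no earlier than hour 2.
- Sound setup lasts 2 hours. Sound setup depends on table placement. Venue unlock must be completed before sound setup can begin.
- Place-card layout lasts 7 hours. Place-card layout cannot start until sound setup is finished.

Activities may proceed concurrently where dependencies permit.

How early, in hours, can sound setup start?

18

Venue unlock waits on its own release at hour 2, so it starts at hour 2 and finishes at 2 + 8 = hour 10.
Table placement waits on venue unlock (finishes hour 10), so it starts at hour 10 and finishes at 10 + 8 = hour 18.
Sound setup waits on table placement (finishes hour 18); venue unlock (finishes hour 10). The latest of these is hour 18, which is the earliest sound setup can start.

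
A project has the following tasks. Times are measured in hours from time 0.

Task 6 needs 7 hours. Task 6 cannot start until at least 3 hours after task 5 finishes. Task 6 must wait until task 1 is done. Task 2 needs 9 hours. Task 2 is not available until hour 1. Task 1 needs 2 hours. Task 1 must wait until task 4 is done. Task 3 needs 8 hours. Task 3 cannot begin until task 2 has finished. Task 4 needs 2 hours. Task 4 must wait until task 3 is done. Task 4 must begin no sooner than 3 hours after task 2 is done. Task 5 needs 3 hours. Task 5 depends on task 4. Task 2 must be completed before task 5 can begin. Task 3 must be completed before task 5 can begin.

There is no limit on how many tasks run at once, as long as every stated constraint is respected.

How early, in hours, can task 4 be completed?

Task 2 waits on its own release at hour 1, so it starts at hour 1 and finishes at 1 + 9 = hour 10.
Task 3 cannot begin until task 2 (finishes hour 10). It runs from hour 10 to 10 + 8 = hour 18.
Task 4 needs all of task 3 (finishes hour 18); task 2 (finishes hour 10, plus 3-hour gap → hour 13). That puts its earliest start at hour 18; it finishes at 18 + 2 = hour 20.

20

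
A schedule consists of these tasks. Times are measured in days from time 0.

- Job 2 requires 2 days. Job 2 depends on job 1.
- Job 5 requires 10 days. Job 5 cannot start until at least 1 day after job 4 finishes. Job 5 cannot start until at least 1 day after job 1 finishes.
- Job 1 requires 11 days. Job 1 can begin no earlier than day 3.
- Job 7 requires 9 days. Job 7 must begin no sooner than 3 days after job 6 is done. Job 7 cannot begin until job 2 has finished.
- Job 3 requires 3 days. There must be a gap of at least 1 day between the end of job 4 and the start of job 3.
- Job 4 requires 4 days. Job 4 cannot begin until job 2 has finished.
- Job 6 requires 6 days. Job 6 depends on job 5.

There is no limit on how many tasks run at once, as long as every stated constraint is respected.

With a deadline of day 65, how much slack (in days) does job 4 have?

After its own release at day 3, job 1 can start at day 3 and finishes at day 14.
Job 2 waits on job 1 (finishes day 14), so it starts at day 14 and finishes at 14 + 2 = day 16.
Job 4 cannot begin until job 2 (finishes day 16). It runs from day 16 to 16 + 4 = day 20.

Working backward from the deadline:
Nothing follows job 3; the deadline of day 65 is its only limit. It must start by 65 − 3 = day 62.
Nothing follows job 7; the deadline of day 65 is its only limit. It must start by 65 − 9 = day 56.
Job 6 has to be done before job 7 (must start by day 56, minus 3-day gap → day 53). That means finishing by day 53, i.e. starting by 53 − 6 = day 47.
Job 5 feeds into job 6 (must start by day 47); so job 5 must finish by day 47 and therefore start by day 37.
Job 4 feeds job 3 (must start by day 62, minus 1-day gap → day 61); job 5 (must start by day 37, minus 1-day gap → day 36). Taking the minimum, job 4 must finish by day 36 and start by 36 − 4 = day 32.
So job 4 can start as early as day 16 and as late as day 32, giving 32 − 16 = 16 days of slack.

16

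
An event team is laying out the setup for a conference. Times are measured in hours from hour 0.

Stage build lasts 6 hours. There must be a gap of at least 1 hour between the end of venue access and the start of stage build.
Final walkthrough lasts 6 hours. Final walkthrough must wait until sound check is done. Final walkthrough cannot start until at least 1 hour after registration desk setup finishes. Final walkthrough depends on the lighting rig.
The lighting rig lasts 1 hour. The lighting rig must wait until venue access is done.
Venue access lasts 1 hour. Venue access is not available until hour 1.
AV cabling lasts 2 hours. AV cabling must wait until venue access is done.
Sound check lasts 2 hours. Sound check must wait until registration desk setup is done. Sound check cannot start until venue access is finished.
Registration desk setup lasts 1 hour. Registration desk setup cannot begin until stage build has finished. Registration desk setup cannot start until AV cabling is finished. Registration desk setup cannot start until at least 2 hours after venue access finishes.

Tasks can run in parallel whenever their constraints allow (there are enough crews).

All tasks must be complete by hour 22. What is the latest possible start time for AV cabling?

To finish by hour 22, final walkthrough (duration 6) must start no later than hour 16.
Sound check must finish before final walkthrough (must start by hour 16). With a 2-hour duration, sound check must start by 16 − 2 = hour 14.
Registration desk setup feeds sound check (must start by hour 14); final walkthrough (must start by hour 16, minus 1-hour gap → hour 15). Taking the minimum, registration desk setup must finish by hour 14 and start by 14 − 1 = hour 13.
Since registration desk setup (must start by hour 13) depends on it, AV cabling must finish by hour 13. Backing off its 2-hour duration gives a latest start of hour 11.

11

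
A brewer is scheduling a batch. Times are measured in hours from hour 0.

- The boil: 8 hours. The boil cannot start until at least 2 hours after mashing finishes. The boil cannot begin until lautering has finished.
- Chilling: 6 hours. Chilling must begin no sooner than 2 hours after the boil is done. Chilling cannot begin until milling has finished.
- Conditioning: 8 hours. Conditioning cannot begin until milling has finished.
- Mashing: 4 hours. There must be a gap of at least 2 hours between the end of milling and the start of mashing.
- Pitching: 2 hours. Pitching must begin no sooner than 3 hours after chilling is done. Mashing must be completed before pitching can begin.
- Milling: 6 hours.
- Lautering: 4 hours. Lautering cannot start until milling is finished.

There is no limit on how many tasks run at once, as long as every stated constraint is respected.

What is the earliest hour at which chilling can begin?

24

Milling has no prerequisites, so it starts at hour 0 and finishes at hour 6.
After milling (finishes hour 6), lautering can start at hour 6 and finishes at hour 10.
Mashing waits on milling (finishes hour 6, plus 2-hour gap → hour 8), so it starts at hour 8 and finishes at 8 + 4 = hour 12.
For the boil: mashing (finishes hour 12, plus 2-hour gap → hour 14); lautering (finishes hour 10). Taking the maximum gives a start of hour 14, and it finishes at 14 + 8 = hour 22.
Chilling waits on the boil (finishes hour 22, plus 2-hour gap → hour 24); milling (finishes hour 6). The latest of these is hour 24, which is the earliest chilling can start.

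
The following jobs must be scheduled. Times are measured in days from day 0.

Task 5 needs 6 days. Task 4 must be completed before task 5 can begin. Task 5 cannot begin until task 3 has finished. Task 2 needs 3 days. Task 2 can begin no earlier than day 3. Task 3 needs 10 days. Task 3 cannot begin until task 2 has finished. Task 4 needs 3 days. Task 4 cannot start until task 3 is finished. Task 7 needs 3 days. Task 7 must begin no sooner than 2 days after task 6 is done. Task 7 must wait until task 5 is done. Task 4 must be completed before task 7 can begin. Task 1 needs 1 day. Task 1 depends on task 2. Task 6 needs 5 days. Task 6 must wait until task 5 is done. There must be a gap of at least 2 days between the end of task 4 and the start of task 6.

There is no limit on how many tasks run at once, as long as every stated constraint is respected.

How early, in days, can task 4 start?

16

After its own release at day 3, task 2 can start at day 3 and finishes at day 6.
After task 2 (finishes day 6), task 3 can start at day 6 and finishes at day 16.
Task 4 waits on task 3 (finishes day 16), so the earliest it can start is day 16.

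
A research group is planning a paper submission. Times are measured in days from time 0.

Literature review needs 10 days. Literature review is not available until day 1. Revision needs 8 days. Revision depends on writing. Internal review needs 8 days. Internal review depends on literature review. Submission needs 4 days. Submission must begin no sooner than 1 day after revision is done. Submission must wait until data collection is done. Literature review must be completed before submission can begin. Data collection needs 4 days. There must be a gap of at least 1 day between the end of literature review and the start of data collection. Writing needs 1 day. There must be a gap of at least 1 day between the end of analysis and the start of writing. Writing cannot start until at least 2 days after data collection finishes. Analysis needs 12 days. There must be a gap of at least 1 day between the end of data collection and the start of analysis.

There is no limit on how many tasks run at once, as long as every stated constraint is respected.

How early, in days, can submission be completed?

Literature review waits on its own release at day 1, so it starts at day 1 and finishes at 1 + 10 = day 11.
After literature review (finishes day 11, plus 1-day gap → day 12), data collection can start at day 12 and finishes at day 16.
Analysis waits on data collection (finishes day 16, plus 1-day gap → day 17), so it starts at day 17 and finishes at 17 + 12 = day 29.
Writing cannot start until analysis (finishes day 29, plus 1-day gap → day 30); data collection (finishes day 16, plus 2-day gap → day 18). The controlling bound is day 30, so writing finishes at 30 + 1 = day 31.
Revision cannot begin until writing (finishes day 31). It runs from day 31 to 31 + 8 = day 39.
For submission: revision (finishes day 39, plus 1-day gap → day 40); data collection (finishes day 16); literature review (finishes day 11). Taking the maximum gives a start of day 40, and it finishes at 40 + 4 = day 44.

44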